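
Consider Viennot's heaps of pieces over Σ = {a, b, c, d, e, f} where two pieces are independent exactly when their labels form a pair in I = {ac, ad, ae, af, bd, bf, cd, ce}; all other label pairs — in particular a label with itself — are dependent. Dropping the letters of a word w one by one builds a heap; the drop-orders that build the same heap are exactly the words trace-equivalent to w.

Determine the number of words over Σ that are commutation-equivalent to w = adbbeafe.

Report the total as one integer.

17

0(a) covers ∅
1(d) covers ∅
2(b) covers 0:a
3(b) covers 2:b
4(e) covers 1:d, 3:b
5(a) covers 3:b
6(f) covers 4:e
7(e) covers 6:f
floor of heap: 0:a, 1:d
completions by unplaced set U, small U first (add the entries for U minus each lowest piece of U):
  |U|=1: {5}:1  {7}:1
  |U|=2: {5,7}:2  {6,7}:1
  |U|=3: {4,6,7}:1  {5,6,7}:3
  |U|=4: {1,4,6,7}:1  {4,5,6,7}:4
  |U|=5: {1,4,5,6,7}:5  {3,4,5,6,7}:4
  |U|=6: {1,3,4,5,6,7}:9  {2,3,4,5,6,7}:4
  start at 0(a): 13
  start at 1(d): 4
sum over floor = 17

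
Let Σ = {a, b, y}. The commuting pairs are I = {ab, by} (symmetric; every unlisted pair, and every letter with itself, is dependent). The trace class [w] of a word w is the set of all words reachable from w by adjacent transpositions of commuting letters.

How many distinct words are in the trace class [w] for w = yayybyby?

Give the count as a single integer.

28

0(y) covers ∅
1(a) covers 0:y
2(y) covers 1:a
3(y) covers 2:y
4(b) covers ∅
5(y) covers 3:y
6(b) covers 4:b
7(y) covers 5:y
floor of heap: 0:y, 4:b
completions by unplaced set U, small U first (add the entries for U minus each lowest piece of U):
  |U|=1: {6}:1  {7}:1
  |U|=2: {4,6}:1  {5,7}:1  {6,7}:2
  |U|=3: {3,5,7}:1  {4,6,7}:3  {5,6,7}:3
  |U|=4: {2,3,5,7}:1  {3,5,6,7}:4  {4,5,6,7}:6
  |U|=5: {1,2,3,5,7}:1  {2,3,5,6,7}:5  {3,4,5,6,7}:10
  |U|=6: {0,1,2,3,5,7}:1  {1,2,3,5,6,7}:6  {2,3,4,5,6,7}:15
  start at 0(y): 21
  start at 4(b): 7
sum over floor = 28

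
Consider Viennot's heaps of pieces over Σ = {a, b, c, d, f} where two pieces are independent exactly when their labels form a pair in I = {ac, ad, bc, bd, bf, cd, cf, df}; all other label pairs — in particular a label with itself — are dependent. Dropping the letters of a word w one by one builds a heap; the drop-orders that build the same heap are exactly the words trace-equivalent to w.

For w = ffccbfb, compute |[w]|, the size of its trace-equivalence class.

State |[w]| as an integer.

0(f) covers ∅
1(f) covers 0:f
2(c) covers ∅
3(c) covers 2:c
4(b) covers ∅
5(f) covers 1:f
6(b) covers 4:b
floor of heap: 0:f, 2:c, 4:b
completions by unplaced set U, small U first (add the entries for U minus each lowest piece of U):
  |U|=1: {3}:1  {5}:1  {6}:1
  |U|=2: {1,5}:1  {2,3}:1  {3,5}:2  {3,6}:2  {4,6}:1  {5,6}:2
  |U|=3: {0,1,5}:1  {1,3,5}:3  {1,5,6}:3  {2,3,5}:3  {2,3,6}:3  {3,4,6}:3  {3,5,6}:6  {4,5,6}:3
  |U|=4: {0,1,3,5}:4  {0,1,5,6}:4  {1,2,3,5}:6  {1,3,5,6}:12  {1,4,5,6}:6  {2,3,4,6}:6  {2,3,5,6}:12  {3,4,5,6}:12
  |U|=5: {0,1,2,3,5}:10  {0,1,3,5,6}:20  {0,1,4,5,6}:10  {1,2,3,5,6}:30  {1,3,4,5,6}:30  {2,3,4,5,6}:30
  start at 0(f): 90
  start at 2(c): 60
  start at 4(b): 60
sum over floor = 210

210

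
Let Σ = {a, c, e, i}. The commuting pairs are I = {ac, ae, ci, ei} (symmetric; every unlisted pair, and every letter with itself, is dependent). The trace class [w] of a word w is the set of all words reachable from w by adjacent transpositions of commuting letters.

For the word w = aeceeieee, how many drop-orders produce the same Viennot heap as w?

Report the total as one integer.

drop 0:a onto floor
drop 1:e onto floor
drop 2:c onto {1:e}
drop 3:e onto {2:c}
drop 4:e onto {3:e}
drop 5:i onto {0:a}
drop 6:e onto {4:e}
drop 7:e onto {6:e}
drop 8:e onto {7:e}
ground layer = {0:a, 1:e}
drop-orders for the pieces not yet dropped (sum over which currently-grounded one goes next):
  1 to go: {5} 1  {8} 1
  2 to go: {0,5} 1  {5,8} 2  {7,8} 1
  3 to go: {0,5,8} 3  {5,7,8} 3  {6,7,8} 1
  4 to go: {0,5,7,8} 6  {4,6,7,8} 1  {5,6,7,8} 4
  5 to go: {0,5,6,7,8} 10  {3,4,6,7,8} 1  {4,5,6,7,8} 5
  6 to go: {0,4,5,6,7,8} 15  {2,3,4,6,7,8} 1  {3,4,5,6,7,8} 6
  7 to go: {0,3,4,5,6,7,8} 21  {1,2,3,4,6,7,8} 1  {2,3,4,5,6,7,8} 7
  if 0:a drops first: 8 orders
  if 1:e drops first: 28 orders
heap linearizations: 36

36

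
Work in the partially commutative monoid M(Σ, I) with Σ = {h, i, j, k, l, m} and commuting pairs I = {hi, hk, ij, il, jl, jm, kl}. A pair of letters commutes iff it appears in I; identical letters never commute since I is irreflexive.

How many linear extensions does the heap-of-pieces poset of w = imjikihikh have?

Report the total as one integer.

0(i) covers ∅
1(m) covers 0:i
2(j) covers ∅
3(i) covers 1:m
4(k) covers 2:j, 3:i
5(i) covers 4:k
6(h) covers 1:m, 2:j
7(i) covers 5:i
8(k) covers 7:i
9(h) covers 6:h
floor of heap: 0:i, 2:j
completions by unplaced set U, small U first (add the entries for U minus each lowest piece of U):
  |U|=1: {8}:1  {9}:1
  |U|=2: {6,9}:1  {7,8}:1  {8,9}:2
  |U|=3: {5,7,8}:1  {6,8,9}:3  {7,8,9}:3
  |U|=4: {4,5,7,8}:1  {5,7,8,9}:4  {6,7,8,9}:6
  |U|=5: {3,4,5,7,8}:1  {4,5,7,8,9}:5  {5,6,7,8,9}:10
  |U|=6: {3,4,5,7,8,9}:6  {4,5,6,7,8,9}:15
  |U|=7: {2,4,5,6,7,8,9}:15  {3,4,5,6,7,8,9}:21
  |U|=8: {1,3,4,5,6,7,8,9}:21  {2,3,4,5,6,7,8,9}:36
  start at 0(i): 57
  start at 2(j): 21
sum over floor = 78

78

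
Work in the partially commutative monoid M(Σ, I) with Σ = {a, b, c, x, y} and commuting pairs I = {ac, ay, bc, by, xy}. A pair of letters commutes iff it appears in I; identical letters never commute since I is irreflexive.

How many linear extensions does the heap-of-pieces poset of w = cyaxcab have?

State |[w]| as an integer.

drop 0:c onto floor
drop 1:y onto {0:c}
drop 2:a onto floor
drop 3:x onto {0:c, 2:a}
drop 4:c onto {1:y, 3:x}
drop 5:a onto {3:x}
drop 6:b onto {5:a}
ground layer = {0:c, 2:a}
drop-orders for the pieces not yet dropped (sum over which currently-grounded one goes next):
  1 to go: {4} 1  {6} 1
  2 to go: {1,4} 1  {4,6} 2  {5,6} 1
  3 to go: {1,4,6} 3  {4,5,6} 3
  4 to go: {1,4,5,6} 6  {3,4,5,6} 3
  5 to go: {1,3,4,5,6} 9  {2,3,4,5,6} 3
  if 0:c drops first: 12 orders
  if 2:a drops first: 9 orders
heap linearizations: 21

21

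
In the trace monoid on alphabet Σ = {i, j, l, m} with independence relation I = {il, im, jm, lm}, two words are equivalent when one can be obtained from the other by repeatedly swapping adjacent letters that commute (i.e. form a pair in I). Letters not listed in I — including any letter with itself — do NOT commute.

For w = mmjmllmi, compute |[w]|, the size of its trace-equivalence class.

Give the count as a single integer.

210

#0=m has no predecessor
#1=m depends on [0:m]
#2=j has no predecessor
#3=m depends on [1:m]
#4=l depends on [2:j]
#5=l depends on [4:l]
#6=m depends on [3:m]
#7=i depends on [2:j]
sources: [0:m, 2:j]
N(rest) = Σ N(rest − s) over sources s of rest; N(one piece) = 1:
  size 1 → [5]=1  [6]=1  [7]=1
  size 2 → [3,6]=1  [4,5]=1  [5,6]=2  [5,7]=2  [6,7]=2
  size 3 → [1,3,6]=1  [3,5,6]=3  [3,6,7]=3  [4,5,6]=3  [4,5,7]=3  [5,6,7]=6
  size 4 → [0,1,3,6]=1  [1,3,5,6]=4  [1,3,6,7]=4  [2,4,5,7]=3  [3,4,5,6]=6  [3,5,6,7]=12  [4,5,6,7]=12
  size 5 → [0,1,3,5,6]=5  [0,1,3,6,7]=5  [1,3,4,5,6]=10  [1,3,5,6,7]=20  [2,4,5,6,7]=15  [3,4,5,6,7]=30
  size 6 → [0,1,3,4,5,6]=15  [0,1,3,5,6,7]=30  [1,3,4,5,6,7]=60  [2,3,4,5,6,7]=45
  first=0(m) contributes 105
  first=2(j) contributes 105
|[w]| = 210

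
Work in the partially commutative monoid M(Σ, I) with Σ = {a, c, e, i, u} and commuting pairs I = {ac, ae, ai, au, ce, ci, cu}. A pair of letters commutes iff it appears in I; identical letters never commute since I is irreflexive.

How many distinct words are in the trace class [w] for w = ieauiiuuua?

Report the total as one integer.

45

piece 0:i — minimal
piece 1:e rests on {0:i}
piece 2:a — minimal
piece 3:u rests on {1:e}
piece 4:i rests on {3:u}
piece 5:i rests on {4:i}
piece 6:u rests on {5:i}
piece 7:u rests on {6:u}
piece 8:u rests on {7:u}
piece 9:a rests on {2:a}
minimal pieces: {0:i, 2:a}
ways to finish when only these pieces remain (= sum over removing one remaining piece with nothing left below it):
  1 left: {8}→1  {9}→1
  2 left: {2,9}→1  {7,8}→1  {8,9}→2
  3 left: {2,8,9}→3  {6,7,8}→1  {7,8,9}→3
  4 left: {2,7,8,9}→6  {5,6,7,8}→1  {6,7,8,9}→4
  5 left: {2,6,7,8,9}→10  {4,5,6,7,8}→1  {5,6,7,8,9}→5
  6 left: {2,5,6,7,8,9}→15  {3,4,5,6,7,8}→1  {4,5,6,7,8,9}→6
  7 left: {1,3,4,5,6,7,8}→1  {2,4,5,6,7,8,9}→21  {3,4,5,6,7,8,9}→7
  8 left: {0,1,3,4,5,6,7,8}→1  {1,3,4,5,6,7,8,9}→8  {2,3,4,5,6,7,8,9}→28
  placing 0:i first → 36 extensions
  placing 2:a first → 9 extensions
total linear extensions = 45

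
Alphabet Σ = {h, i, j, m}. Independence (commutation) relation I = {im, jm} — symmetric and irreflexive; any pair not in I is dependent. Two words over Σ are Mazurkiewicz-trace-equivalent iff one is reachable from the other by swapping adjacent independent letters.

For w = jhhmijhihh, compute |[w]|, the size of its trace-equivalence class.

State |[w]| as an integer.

3

piece 0:j — minimal
piece 1:h rests on {0:j}
piece 2:h rests on {1:h}
piece 3:m rests on {2:h}
piece 4:i rests on {2:h}
piece 5:j rests on {4:i}
piece 6:h rests on {3:m, 5:j}
piece 7:i rests on {6:h}
piece 8:h rests on {7:i}
piece 9:h rests on {8:h}
minimal pieces: {0:j}
ways to finish when only these pieces remain (= sum over removing one remaining piece with nothing left below it):
  1 left: {9}→1
  2 left: {8,9}→1
  3 left: {7,8,9}→1
  4 left: {6,7,8,9}→1
  5 left: {3,6,7,8,9}→1  {5,6,7,8,9}→1
  6 left: {3,5,6,7,8,9}→2  {4,5,6,7,8,9}→1
  7 left: {3,4,5,6,7,8,9}→3
  8 left: {2,3,4,5,6,7,8,9}→3
  placing 0:j first → 3 extensions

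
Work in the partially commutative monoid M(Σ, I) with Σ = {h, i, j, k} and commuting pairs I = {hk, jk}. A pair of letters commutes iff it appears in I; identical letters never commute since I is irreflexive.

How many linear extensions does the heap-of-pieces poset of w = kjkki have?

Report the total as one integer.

drop 0:k onto floor
drop 1:j onto floor
drop 2:k onto {0:k}
drop 3:k onto {2:k}
drop 4:i onto {1:j, 3:k}
ground layer = {0:k, 1:j}
drop-orders for the pieces not yet dropped (sum over which currently-grounded one goes next):
  1 to go: {4} 1
  2 to go: {1,4} 1  {3,4} 1
  3 to go: {1,3,4} 2  {2,3,4} 1
  if 0:k drops first: 3 orders
  if 1:j drops first: 1 orders
heap linearizations: 4

4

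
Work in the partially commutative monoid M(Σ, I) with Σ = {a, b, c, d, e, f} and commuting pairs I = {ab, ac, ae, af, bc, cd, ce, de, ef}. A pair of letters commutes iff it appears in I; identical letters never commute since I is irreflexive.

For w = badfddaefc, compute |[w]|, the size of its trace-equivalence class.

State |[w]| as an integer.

0(b) covers ∅
1(a) covers ∅
2(d) covers 0:b, 1:a
3(f) covers 2:d
4(d) covers 3:f
5(d) covers 4:d
6(a) covers 5:d
7(e) covers 0:b
8(f) covers 5:d
9(c) covers 8:f
floor of heap: 0:b, 1:a
completions by unplaced set U, small U first (add the entries for U minus each lowest piece of U):
  |U|=1: {6}:1  {7}:1  {9}:1
  |U|=2: {6,7}:2  {6,9}:2  {7,9}:2  {8,9}:1
  |U|=3: {6,7,9}:6  {6,8,9}:3  {7,8,9}:3
  |U|=4: {5,6,8,9}:3  {6,7,8,9}:12
  |U|=5: {4,5,6,8,9}:3  {5,6,7,8,9}:15
  |U|=6: {3,4,5,6,8,9}:3  {4,5,6,7,8,9}:18
  |U|=7: {2,3,4,5,6,8,9}:3  {3,4,5,6,7,8,9}:21
  |U|=8: {1,2,3,4,5,6,8,9}:3  {2,3,4,5,6,7,8,9}:24
  start at 0(b): 27
  start at 1(a): 24
sum over floor = 51

51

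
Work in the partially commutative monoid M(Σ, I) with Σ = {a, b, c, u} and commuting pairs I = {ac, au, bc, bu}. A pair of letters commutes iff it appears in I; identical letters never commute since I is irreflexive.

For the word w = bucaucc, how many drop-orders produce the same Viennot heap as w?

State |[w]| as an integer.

piece 0:b — minimal
piece 1:u — minimal
piece 2:c rests on {1:u}
piece 3:a rests on {0:b}
piece 4:u rests on {2:c}
piece 5:c rests on {4:u}
piece 6:c rests on {5:c}
minimal pieces: {0:b, 1:u}
ways to finish when only these pieces remain (= sum over removing one remaining piece with nothing left below it):
  1 left: {3}→1  {6}→1
  2 left: {0,3}→1  {3,6}→2  {5,6}→1
  3 left: {0,3,6}→3  {3,5,6}→3  {4,5,6}→1
  4 left: {0,3,5,6}→6  {2,4,5,6}→1  {3,4,5,6}→4
  5 left: {0,3,4,5,6}→10  {1,2,4,5,6}→1  {2,3,4,5,6}→5
  placing 0:b first → 6 extensions
  placing 1:u first → 15 extensions
total linear extensions = 21

21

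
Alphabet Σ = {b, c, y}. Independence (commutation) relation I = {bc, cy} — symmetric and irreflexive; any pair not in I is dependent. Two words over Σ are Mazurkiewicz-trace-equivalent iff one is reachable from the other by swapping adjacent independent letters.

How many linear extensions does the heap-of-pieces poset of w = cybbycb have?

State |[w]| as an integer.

21

0(c) covers ∅
1(y) covers ∅
2(b) covers 1:y
3(b) covers 2:b
4(y) covers 3:b
5(c) covers 0:c
6(b) covers 4:y
floor of heap: 0:c, 1:y
completions by unplaced set U, small U first (add the entries for U minus each lowest piece of U):
  |U|=1: {5}:1  {6}:1
  |U|=2: {0,5}:1  {4,6}:1  {5,6}:2
  |U|=3: {0,5,6}:3  {3,4,6}:1  {4,5,6}:3
  |U|=4: {0,4,5,6}:6  {2,3,4,6}:1  {3,4,5,6}:4
  |U|=5: {0,3,4,5,6}:10  {1,2,3,4,6}:1  {2,3,4,5,6}:5
  start at 0(c): 6
  start at 1(y): 15
sum over floor = 21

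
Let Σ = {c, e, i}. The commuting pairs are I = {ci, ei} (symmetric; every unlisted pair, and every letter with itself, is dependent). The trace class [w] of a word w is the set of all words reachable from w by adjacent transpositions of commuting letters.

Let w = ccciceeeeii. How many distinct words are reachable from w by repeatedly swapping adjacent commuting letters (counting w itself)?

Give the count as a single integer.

0(c) covers ∅
1(c) covers 0:c
2(c) covers 1:c
3(i) covers ∅
4(c) covers 2:c
5(e) covers 4:c
6(e) covers 5:e
7(e) covers 6:e
8(e) covers 7:e
9(i) covers 3:i
10(i) covers 9:i
floor of heap: 0:c, 3:i
completions by unplaced set U, small U first (add the entries for U minus each lowest piece of U):
  |U|=1: {8}:1  {10}:1
  |U|=2: {7,8}:1  {8,10}:2  {9,10}:1
  |U|=3: {3,9,10}:1  {6,7,8}:1  {7,8,10}:3  {8,9,10}:3
  |U|=4: {3,8,9,10}:4  {5,6,7,8}:1  {6,7,8,10}:4  {7,8,9,10}:6
  |U|=5: {3,7,8,9,10}:10  {4,5,6,7,8}:1  {5,6,7,8,10}:5  {6,7,8,9,10}:10
  |U|=6: {2,4,5,6,7,8}:1  {3,6,7,8,9,10}:20  {4,5,6,7,8,10}:6  {5,6,7,8,9,10}:15
  |U|=7: {1,2,4,5,6,7,8}:1  {2,4,5,6,7,8,10}:7  {3,5,6,7,8,9,10}:35  {4,5,6,7,8,9,10}:21
  |U|=8: {0,1,2,4,5,6,7,8}:1  {1,2,4,5,6,7,8,10}:8  {2,4,5,6,7,8,9,10}:28  {3,4,5,6,7,8,9,10}:56
  |U|=9: {0,1,2,4,5,6,7,8,10}:9  {1,2,4,5,6,7,8,9,10}:36  {2,3,4,5,6,7,8,9,10}:84
  start at 0(c): 120
  start at 3(i): 45
sum over floor = 165

165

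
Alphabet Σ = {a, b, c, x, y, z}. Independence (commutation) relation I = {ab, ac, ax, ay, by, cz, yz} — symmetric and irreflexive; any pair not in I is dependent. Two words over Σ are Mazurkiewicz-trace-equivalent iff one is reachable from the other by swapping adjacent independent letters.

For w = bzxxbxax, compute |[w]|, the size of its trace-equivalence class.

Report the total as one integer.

drop 0:b onto floor
drop 1:z onto {0:b}
drop 2:x onto {1:z}
drop 3:x onto {2:x}
drop 4:b onto {3:x}
drop 5:x onto {4:b}
drop 6:a onto {1:z}
drop 7:x onto {5:x}
ground layer = {0:b}
drop-orders for the pieces not yet dropped (sum over which currently-grounded one goes next):
  1 to go: {6} 1  {7} 1
  2 to go: {5,7} 1  {6,7} 2
  3 to go: {4,5,7} 1  {5,6,7} 3
  4 to go: {3,4,5,7} 1  {4,5,6,7} 4
  5 to go: {2,3,4,5,7} 1  {3,4,5,6,7} 5
  6 to go: {2,3,4,5,6,7} 6
  if 0:b drops first: 6 orders

6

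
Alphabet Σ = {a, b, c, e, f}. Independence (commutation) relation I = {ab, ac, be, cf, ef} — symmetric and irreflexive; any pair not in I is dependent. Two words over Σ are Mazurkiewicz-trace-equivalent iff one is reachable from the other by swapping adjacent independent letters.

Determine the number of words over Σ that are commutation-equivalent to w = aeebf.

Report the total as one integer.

piece 0:a — minimal
piece 1:e rests on {0:a}
piece 2:e rests on {1:e}
piece 3:b — minimal
piece 4:f rests on {0:a, 3:b}
minimal pieces: {0:a, 3:b}
ways to finish when only these pieces remain (= sum over removing one remaining piece with nothing left below it):
  1 left: {2}→1  {4}→1
  2 left: {1,2}→1  {2,4}→2  {3,4}→1
  3 left: {1,2,4}→3  {2,3,4}→3
  placing 0:a first → 6 extensions
  placing 3:b first → 3 extensions
total linear extensions = 9

9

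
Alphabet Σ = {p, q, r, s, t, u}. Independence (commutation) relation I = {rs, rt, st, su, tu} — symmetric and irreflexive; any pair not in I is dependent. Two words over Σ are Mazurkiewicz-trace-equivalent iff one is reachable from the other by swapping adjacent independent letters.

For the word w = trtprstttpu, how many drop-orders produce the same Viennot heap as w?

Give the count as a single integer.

60

#0=t has no predecessor
#1=r has no predecessor
#2=t depends on [0:t]
#3=p depends on [1:r, 2:t]
#4=r depends on [3:p]
#5=s depends on [3:p]
#6=t depends on [3:p]
#7=t depends on [6:t]
#8=t depends on [7:t]
#9=p depends on [4:r, 5:s, 8:t]
#10=u depends on [9:p]
sources: [0:t, 1:r]
N(rest) = Σ N(rest − s) over sources s of rest; N(one piece) = 1:
  size 1 → [10]=1
  size 2 → [9,10]=1
  size 3 → [4,9,10]=1  [5,9,10]=1  [8,9,10]=1
  size 4 → [4,5,9,10]=2  [4,8,9,10]=2  [5,8,9,10]=2  [7,8,9,10]=1
  size 5 → [4,5,8,9,10]=6  [4,7,8,9,10]=3  [5,7,8,9,10]=3  [6,7,8,9,10]=1
  size 6 → [4,5,7,8,9,10]=12  [4,6,7,8,9,10]=4  [5,6,7,8,9,10]=4
  size 7 → [4,5,6,7,8,9,10]=20
  size 8 → [3,4,5,6,7,8,9,10]=20
  size 9 → [1,3,4,5,6,7,8,9,10]=20  [2,3,4,5,6,7,8,9,10]=20
  first=0(t) contributes 40
  first=1(r) contributes 20
|[w]| = 60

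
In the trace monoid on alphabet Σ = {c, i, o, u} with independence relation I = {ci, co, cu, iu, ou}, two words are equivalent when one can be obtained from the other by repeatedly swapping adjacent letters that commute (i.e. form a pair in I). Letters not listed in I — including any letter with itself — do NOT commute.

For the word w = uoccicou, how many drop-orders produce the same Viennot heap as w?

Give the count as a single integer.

#0=u has no predecessor
#1=o has no predecessor
#2=c has no predecessor
#3=c depends on [2:c]
#4=i depends on [1:o]
#5=c depends on [3:c]
#6=o depends on [4:i]
#7=u depends on [0:u]
sources: [0:u, 1:o, 2:c]
N(rest) = Σ N(rest − s) over sources s of rest; N(one piece) = 1:
  size 1 → [5]=1  [6]=1  [7]=1
  size 2 → [0,7]=1  [3,5]=1  [4,6]=1  [5,6]=2  [5,7]=2  [6,7]=2
  size 3 → [0,5,7]=3  [0,6,7]=3  [1,4,6]=1  [2,3,5]=1  [3,5,6]=3  [3,5,7]=3  [4,5,6]=3  [4,6,7]=3  [5,6,7]=6
  size 4 → [0,3,5,7]=6  [0,4,6,7]=6  [0,5,6,7]=12  [1,4,5,6]=4  [1,4,6,7]=4  [2,3,5,6]=4  [2,3,5,7]=4  [3,4,5,6]=6  [3,5,6,7]=12  [4,5,6,7]=12
  size 5 → [0,1,4,6,7]=10  [0,2,3,5,7]=10  [0,3,5,6,7]=30  [0,4,5,6,7]=30  [1,3,4,5,6]=10  [1,4,5,6,7]=20  [2,3,4,5,6]=10  [2,3,5,6,7]=20  [3,4,5,6,7]=30
  size 6 → [0,1,4,5,6,7]=60  [0,2,3,5,6,7]=60  [0,3,4,5,6,7]=90  [1,2,3,4,5,6]=20  [1,3,4,5,6,7]=60  [2,3,4,5,6,7]=60
  first=0(u) contributes 140
  first=1(o) contributes 210
  first=2(c) contributes 210
|[w]| = 560

560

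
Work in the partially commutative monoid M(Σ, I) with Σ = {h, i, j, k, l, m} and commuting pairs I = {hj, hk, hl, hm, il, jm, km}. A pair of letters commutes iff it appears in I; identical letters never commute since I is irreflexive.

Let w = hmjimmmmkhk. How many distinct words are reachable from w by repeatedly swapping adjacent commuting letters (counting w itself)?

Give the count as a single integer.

630

0(h) covers ∅
1(m) covers ∅
2(j) covers ∅
3(i) covers 0:h, 1:m, 2:j
4(m) covers 3:i
5(m) covers 4:m
6(m) covers 5:m
7(m) covers 6:m
8(k) covers 3:i
9(h) covers 3:i
10(k) covers 8:k
floor of heap: 0:h, 1:m, 2:j
completions by unplaced set U, small U first (add the entries for U minus each lowest piece of U):
  |U|=1: {7}:1  {9}:1  {10}:1
  |U|=2: {6,7}:1  {7,9}:2  {7,10}:2  {8,10}:1  {9,10}:2
  |U|=3: {5,6,7}:1  {6,7,9}:3  {6,7,10}:3  {7,8,10}:3  {7,9,10}:6  {8,9,10}:3
  |U|=4: {4,5,6,7}:1  {5,6,7,9}:4  {5,6,7,10}:4  {6,7,8,10}:6  {6,7,9,10}:12  {7,8,9,10}:12
  |U|=5: {4,5,6,7,9}:5  {4,5,6,7,10}:5  {5,6,7,8,10}:10  {5,6,7,9,10}:20  {6,7,8,9,10}:30
  |U|=6: {4,5,6,7,8,10}:15  {4,5,6,7,9,10}:30  {5,6,7,8,9,10}:60
  |U|=7: {4,5,6,7,8,9,10}:105
  |U|=8: {3,4,5,6,7,8,9,10}:105
  |U|=9: {0,3,4,5,6,7,8,9,10}:105  {1,3,4,5,6,7,8,9,10}:105  {2,3,4,5,6,7,8,9,10}:105
  start at 0(h): 210
  start at 1(m): 210
  start at 2(j): 210
sum over floor = 630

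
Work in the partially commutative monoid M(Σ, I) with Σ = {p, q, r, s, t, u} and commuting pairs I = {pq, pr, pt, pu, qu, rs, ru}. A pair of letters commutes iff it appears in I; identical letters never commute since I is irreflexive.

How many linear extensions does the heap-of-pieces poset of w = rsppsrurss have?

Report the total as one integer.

0(r) covers ∅
1(s) covers ∅
2(p) covers 1:s
3(p) covers 2:p
4(s) covers 3:p
5(r) covers 0:r
6(u) covers 4:s
7(r) covers 5:r
8(s) covers 6:u
9(s) covers 8:s
floor of heap: 0:r, 1:s
completions by unplaced set U, small U first (add the entries for U minus each lowest piece of U):
  |U|=1: {7}:1  {9}:1
  |U|=2: {5,7}:1  {7,9}:2  {8,9}:1
  |U|=3: {0,5,7}:1  {5,7,9}:3  {6,8,9}:1  {7,8,9}:3
  |U|=4: {0,5,7,9}:4  {4,6,8,9}:1  {5,7,8,9}:6  {6,7,8,9}:4
  |U|=5: {0,5,7,8,9}:10  {3,4,6,8,9}:1  {4,6,7,8,9}:5  {5,6,7,8,9}:10
  |U|=6: {0,5,6,7,8,9}:20  {2,3,4,6,8,9}:1  {3,4,6,7,8,9}:6  {4,5,6,7,8,9}:15
  |U|=7: {0,4,5,6,7,8,9}:35  {1,2,3,4,6,8,9}:1  {2,3,4,6,7,8,9}:7  {3,4,5,6,7,8,9}:21
  |U|=8: {0,3,4,5,6,7,8,9}:56  {1,2,3,4,6,7,8,9}:8  {2,3,4,5,6,7,8,9}:28
  start at 0(r): 36
  start at 1(s): 84
sum over floor = 120

120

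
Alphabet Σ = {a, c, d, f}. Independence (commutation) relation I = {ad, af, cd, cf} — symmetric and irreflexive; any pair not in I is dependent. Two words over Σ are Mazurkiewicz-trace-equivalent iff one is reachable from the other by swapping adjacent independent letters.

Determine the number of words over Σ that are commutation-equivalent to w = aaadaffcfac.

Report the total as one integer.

330

drop 0:a onto floor
drop 1:a onto {0:a}
drop 2:a onto {1:a}
drop 3:d onto floor
drop 4:a onto {2:a}
drop 5:f onto {3:d}
drop 6:f onto {5:f}
drop 7:c onto {4:a}
drop 8:f onto {6:f}
drop 9:a onto {7:c}
drop 10:c onto {9:a}
ground layer = {0:a, 3:d}
drop-orders for the pieces not yet dropped (sum over which currently-grounded one goes next):
  1 to go: {8} 1  {10} 1
  2 to go: {6,8} 1  {8,10} 2  {9,10} 1
  3 to go: {5,6,8} 1  {6,8,10} 3  {7,9,10} 1  {8,9,10} 3
  4 to go: {3,5,6,8} 1  {4,7,9,10} 1  {5,6,8,10} 4  {6,8,9,10} 6  {7,8,9,10} 4
  5 to go: {2,4,7,9,10} 1  {3,5,6,8,10} 5  {4,7,8,9,10} 5  {5,6,8,9,10} 10  {6,7,8,9,10} 10
  6 to go: {1,2,4,7,9,10} 1  {2,4,7,8,9,10} 6  {3,5,6,8,9,10} 15  {4,6,7,8,9,10} 15  {5,6,7,8,9,10} 20
  7 to go: {0,1,2,4,7,9,10} 1  {1,2,4,7,8,9,10} 7  {2,4,6,7,8,9,10} 21  {3,5,6,7,8,9,10} 35  {4,5,6,7,8,9,10} 35
  8 to go: {0,1,2,4,7,8,9,10} 8  {1,2,4,6,7,8,9,10} 28  {2,4,5,6,7,8,9,10} 56  {3,4,5,6,7,8,9,10} 70
  9 to go: {0,1,2,4,6,7,8,9,10} 36  {1,2,4,5,6,7,8,9,10} 84  {2,3,4,5,6,7,8,9,10} 126
  if 0:a drops first: 210 orders
  if 3:d drops first: 120 orders
heap linearizations: 330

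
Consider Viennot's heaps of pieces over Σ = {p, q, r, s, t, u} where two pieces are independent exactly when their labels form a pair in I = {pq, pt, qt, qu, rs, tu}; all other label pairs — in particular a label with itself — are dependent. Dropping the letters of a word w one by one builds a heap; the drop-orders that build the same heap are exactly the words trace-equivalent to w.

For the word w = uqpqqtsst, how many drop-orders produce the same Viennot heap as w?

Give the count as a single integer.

60

0(u) covers ∅
1(q) covers ∅
2(p) covers 0:u
3(q) covers 1:q
4(q) covers 3:q
5(t) covers ∅
6(s) covers 2:p, 4:q, 5:t
7(s) covers 6:s
8(t) covers 7:s
floor of heap: 0:u, 1:q, 5:t
completions by unplaced set U, small U first (add the entries for U minus each lowest piece of U):
  |U|=1: {8}:1
  |U|=2: {7,8}:1
  |U|=3: {6,7,8}:1
  |U|=4: {2,6,7,8}:1  {4,6,7,8}:1  {5,6,7,8}:1
  |U|=5: {0,2,6,7,8}:1  {2,4,6,7,8}:2  {2,5,6,7,8}:2  {3,4,6,7,8}:1  {4,5,6,7,8}:2
  |U|=6: {0,2,4,6,7,8}:3  {0,2,5,6,7,8}:3  {1,3,4,6,7,8}:1  {2,3,4,6,7,8}:3  {2,4,5,6,7,8}:6  {3,4,5,6,7,8}:3
  |U|=7: {0,2,3,4,6,7,8}:6  {0,2,4,5,6,7,8}:12  {1,2,3,4,6,7,8}:4  {1,3,4,5,6,7,8}:4  {2,3,4,5,6,7,8}:12
  start at 0(u): 20
  start at 1(q): 30
  start at 5(t): 10
sum over floor = 60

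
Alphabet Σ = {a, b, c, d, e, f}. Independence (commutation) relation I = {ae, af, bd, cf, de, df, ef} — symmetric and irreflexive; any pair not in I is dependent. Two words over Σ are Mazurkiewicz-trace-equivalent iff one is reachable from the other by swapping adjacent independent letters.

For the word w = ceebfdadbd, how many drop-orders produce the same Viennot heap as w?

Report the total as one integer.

0(c) covers ∅
1(e) covers 0:c
2(e) covers 1:e
3(b) covers 2:e
4(f) covers 3:b
5(d) covers 0:c
6(a) covers 3:b, 5:d
7(d) covers 6:a
8(b) covers 4:f, 6:a
9(d) covers 7:d
floor of heap: 0:c
completions by unplaced set U, small U first (add the entries for U minus each lowest piece of U):
  |U|=1: {8}:1  {9}:1
  |U|=2: {4,8}:1  {7,9}:1  {8,9}:2
  |U|=3: {4,8,9}:3  {7,8,9}:3
  |U|=4: {4,7,8,9}:6  {6,7,8,9}:3
  |U|=5: {4,6,7,8,9}:9  {5,6,7,8,9}:3
  |U|=6: {3,4,6,7,8,9}:9  {4,5,6,7,8,9}:12
  |U|=7: {2,3,4,6,7,8,9}:9  {3,4,5,6,7,8,9}:21
  |U|=8: {1,2,3,4,6,7,8,9}:9  {2,3,4,5,6,7,8,9}:30
  start at 0(c): 39

39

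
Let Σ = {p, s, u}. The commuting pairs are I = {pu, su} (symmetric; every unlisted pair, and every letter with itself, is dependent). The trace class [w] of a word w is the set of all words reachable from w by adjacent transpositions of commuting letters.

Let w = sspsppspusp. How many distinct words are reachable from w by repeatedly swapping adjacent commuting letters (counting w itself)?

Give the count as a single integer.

11

piece 0:s — minimal
piece 1:s rests on {0:s}
piece 2:p rests on {1:s}
piece 3:s rests on {2:p}
piece 4:p rests on {3:s}
piece 5:p rests on {4:p}
piece 6:s rests on {5:p}
piece 7:p rests on {6:s}
piece 8:u — minimal
piece 9:s rests on {7:p}
piece 10:p rests on {9:s}
minimal pieces: {0:s, 8:u}
ways to finish when only these pieces remain (= sum over removing one remaining piece with nothing left below it):
  1 left: {8}→1  {10}→1
  2 left: {8,10}→2  {9,10}→1
  3 left: {7,9,10}→1  {8,9,10}→3
  4 left: {6,7,9,10}→1  {7,8,9,10}→4
  5 left: {5,6,7,9,10}→1  {6,7,8,9,10}→5
  6 left: {4,5,6,7,9,10}→1  {5,6,7,8,9,10}→6
  7 left: {3,4,5,6,7,9,10}→1  {4,5,6,7,8,9,10}→7
  8 left: {2,3,4,5,6,7,9,10}→1  {3,4,5,6,7,8,9,10}→8
  9 left: {1,2,3,4,5,6,7,9,10}→1  {2,3,4,5,6,7,8,9,10}→9
  placing 0:s first → 10 extensions
  placing 8:u first → 1 extensions
total linear extensions = 11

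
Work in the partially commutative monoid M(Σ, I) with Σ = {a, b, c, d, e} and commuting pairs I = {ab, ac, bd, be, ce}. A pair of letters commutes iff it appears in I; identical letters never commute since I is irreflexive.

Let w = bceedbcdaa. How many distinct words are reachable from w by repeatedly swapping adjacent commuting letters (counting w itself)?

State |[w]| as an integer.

16

piece 0:b — minimal
piece 1:c rests on {0:b}
piece 2:e — minimal
piece 3:e rests on {2:e}
piece 4:d rests on {1:c, 3:e}
piece 5:b rests on {1:c}
piece 6:c rests on {4:d, 5:b}
piece 7:d rests on {6:c}
piece 8:a rests on {7:d}
piece 9:a rests on {8:a}
minimal pieces: {0:b, 2:e}
ways to finish when only these pieces remain (= sum over removing one remaining piece with nothing left below it):
  1 left: {9}→1
  2 left: {8,9}→1
  3 left: {7,8,9}→1
  4 left: {6,7,8,9}→1
  5 left: {4,6,7,8,9}→1  {5,6,7,8,9}→1
  6 left: {3,4,6,7,8,9}→1  {4,5,6,7,8,9}→2
  7 left: {1,4,5,6,7,8,9}→2  {2,3,4,6,7,8,9}→1  {3,4,5,6,7,8,9}→3
  8 left: {0,1,4,5,6,7,8,9}→2  {1,3,4,5,6,7,8,9}→5  {2,3,4,5,6,7,8,9}→4
  placing 0:b first → 9 extensions
  placing 2:e first → 7 extensions
total linear extensions = 16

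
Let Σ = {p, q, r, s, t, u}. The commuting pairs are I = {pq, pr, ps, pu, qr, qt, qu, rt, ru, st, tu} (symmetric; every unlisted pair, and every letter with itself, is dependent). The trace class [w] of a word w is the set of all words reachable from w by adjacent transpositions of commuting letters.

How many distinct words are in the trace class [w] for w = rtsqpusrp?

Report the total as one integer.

168

#0=r has no predecessor
#1=t has no predecessor
#2=s depends on [0:r]
#3=q depends on [2:s]
#4=p depends on [1:t]
#5=u depends on [2:s]
#6=s depends on [3:q, 5:u]
#7=r depends on [6:s]
#8=p depends on [4:p]
sources: [0:r, 1:t]
N(rest) = Σ N(rest − s) over sources s of rest; N(one piece) = 1:
  size 1 → [7]=1  [8]=1
  size 2 → [4,8]=1  [6,7]=1  [7,8]=2
  size 3 → [1,4,8]=1  [3,6,7]=1  [4,7,8]=3  [5,6,7]=1  [6,7,8]=3
  size 4 → [1,4,7,8]=4  [3,5,6,7]=2  [3,6,7,8]=4  [4,6,7,8]=6  [5,6,7,8]=4
  size 5 → [1,4,6,7,8]=10  [2,3,5,6,7]=2  [3,4,6,7,8]=10  [3,5,6,7,8]=10  [4,5,6,7,8]=10
  size 6 → [0,2,3,5,6,7]=2  [1,3,4,6,7,8]=20  [1,4,5,6,7,8]=20  [2,3,5,6,7,8]=12  [3,4,5,6,7,8]=30
  size 7 → [0,2,3,5,6,7,8]=14  [1,3,4,5,6,7,8]=70  [2,3,4,5,6,7,8]=42
  first=0(r) contributes 112
  first=1(t) contributes 56
|[w]| = 168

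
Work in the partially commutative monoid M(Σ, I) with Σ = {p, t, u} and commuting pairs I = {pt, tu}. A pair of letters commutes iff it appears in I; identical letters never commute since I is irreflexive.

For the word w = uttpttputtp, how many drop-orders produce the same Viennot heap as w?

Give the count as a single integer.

462

0(u) covers ∅
1(t) covers ∅
2(t) covers 1:t
3(p) covers 0:u
4(t) covers 2:t
5(t) covers 4:t
6(p) covers 3:p
7(u) covers 6:p
8(t) covers 5:t
9(t) covers 8:t
10(p) covers 7:u
floor of heap: 0:u, 1:t
completions by unplaced set U, small U first (add the entries for U minus each lowest piece of U):
  |U|=1: {9}:1  {10}:1
  |U|=2: {7,10}:1  {8,9}:1  {9,10}:2
  |U|=3: {5,8,9}:1  {6,7,10}:1  {7,9,10}:3  {8,9,10}:3
  |U|=4: {3,6,7,10}:1  {4,5,8,9}:1  {5,8,9,10}:4  {6,7,9,10}:4  {7,8,9,10}:6
  |U|=5: {0,3,6,7,10}:1  {2,4,5,8,9}:1  {3,6,7,9,10}:5  {4,5,8,9,10}:5  {5,7,8,9,10}:10  {6,7,8,9,10}:10
  |U|=6: {0,3,6,7,9,10}:6  {1,2,4,5,8,9}:1  {2,4,5,8,9,10}:6  {3,6,7,8,9,10}:15  {4,5,7,8,9,10}:15  {5,6,7,8,9,10}:20
  |U|=7: {0,3,6,7,8,9,10}:21  {1,2,4,5,8,9,10}:7  {2,4,5,7,8,9,10}:21  {3,5,6,7,8,9,10}:35  {4,5,6,7,8,9,10}:35
  |U|=8: {0,3,5,6,7,8,9,10}:56  {1,2,4,5,7,8,9,10}:28  {2,4,5,6,7,8,9,10}:56  {3,4,5,6,7,8,9,10}:70
  |U|=9: {0,3,4,5,6,7,8,9,10}:126  {1,2,4,5,6,7,8,9,10}:84  {2,3,4,5,6,7,8,9,10}:126
  start at 0(u): 210
  start at 1(t): 252
sum over floor = 462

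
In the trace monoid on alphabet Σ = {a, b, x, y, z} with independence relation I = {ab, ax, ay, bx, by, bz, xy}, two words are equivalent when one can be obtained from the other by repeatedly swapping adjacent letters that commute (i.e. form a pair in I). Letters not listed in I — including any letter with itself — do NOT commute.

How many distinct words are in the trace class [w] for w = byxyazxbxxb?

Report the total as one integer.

1980

0(b) covers ∅
1(y) covers ∅
2(x) covers ∅
3(y) covers 1:y
4(a) covers ∅
5(z) covers 2:x, 3:y, 4:a
6(x) covers 5:z
7(b) covers 0:b
8(x) covers 6:x
9(x) covers 8:x
10(b) covers 7:b
floor of heap: 0:b, 1:y, 2:x, 4:a
completions by unplaced set U, small U first (add the entries for U minus each lowest piece of U):
  |U|=1: {9}:1  {10}:1
  |U|=2: {7,10}:1  {8,9}:1  {9,10}:2
  |U|=3: {0,7,10}:1  {6,8,9}:1  {7,9,10}:3  {8,9,10}:3
  |U|=4: {0,7,9,10}:4  {5,6,8,9}:1  {6,8,9,10}:4  {7,8,9,10}:6
  |U|=5: {0,7,8,9,10}:10  {2,5,6,8,9}:1  {3,5,6,8,9}:1  {4,5,6,8,9}:1  {5,6,8,9,10}:5  {6,7,8,9,10}:10
  |U|=6: {0,6,7,8,9,10}:20  {1,3,5,6,8,9}:1  {2,3,5,6,8,9}:2  {2,4,5,6,8,9}:2  {2,5,6,8,9,10}:6  {3,4,5,6,8,9}:2  {3,5,6,8,9,10}:6  {4,5,6,8,9,10}:6  {5,6,7,8,9,10}:15
  |U|=7: {0,5,6,7,8,9,10}:35  {1,2,3,5,6,8,9}:3  {1,3,4,5,6,8,9}:3  {1,3,5,6,8,9,10}:7  {2,3,4,5,6,8,9}:6  {2,3,5,6,8,9,10}:14  {2,4,5,6,8,9,10}:14  {2,5,6,7,8,9,10}:21  {3,4,5,6,8,9,10}:14  {3,5,6,7,8,9,10}:21  {4,5,6,7,8,9,10}:21
  |U|=8: {0,2,5,6,7,8,9,10}:56  {0,3,5,6,7,8,9,10}:56  {0,4,5,6,7,8,9,10}:56  {1,2,3,4,5,6,8,9}:12  {1,2,3,5,6,8,9,10}:24  {1,3,4,5,6,8,9,10}:24  {1,3,5,6,7,8,9,10}:28  {2,3,4,5,6,8,9,10}:48  {2,3,5,6,7,8,9,10}:56  {2,4,5,6,7,8,9,10}:56  {3,4,5,6,7,8,9,10}:56
  |U|=9: {0,1,3,5,6,7,8,9,10}:84  {0,2,3,5,6,7,8,9,10}:168  {0,2,4,5,6,7,8,9,10}:168  {0,3,4,5,6,7,8,9,10}:168  {1,2,3,4,5,6,8,9,10}:108  {1,2,3,5,6,7,8,9,10}:108  {1,3,4,5,6,7,8,9,10}:108  {2,3,4,5,6,7,8,9,10}:216
  start at 0(b): 540
  start at 1(y): 720
  start at 2(x): 360
  start at 4(a): 360
sum over floor = 1980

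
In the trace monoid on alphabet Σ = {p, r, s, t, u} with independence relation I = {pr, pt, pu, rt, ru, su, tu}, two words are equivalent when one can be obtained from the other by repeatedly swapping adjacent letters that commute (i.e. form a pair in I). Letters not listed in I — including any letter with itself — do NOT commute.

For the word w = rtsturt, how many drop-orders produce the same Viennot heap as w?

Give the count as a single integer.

42

#0=r has no predecessor
#1=t has no predecessor
#2=s depends on [0:r, 1:t]
#3=t depends on [2:s]
#4=u has no predecessor
#5=r depends on [2:s]
#6=t depends on [3:t]
sources: [0:r, 1:t, 4:u]
N(rest) = Σ N(rest − s) over sources s of rest; N(one piece) = 1:
  size 1 → [4]=1  [5]=1  [6]=1
  size 2 → [3,6]=1  [4,5]=2  [4,6]=2  [5,6]=2
  size 3 → [3,4,6]=3  [3,5,6]=3  [4,5,6]=6
  size 4 → [2,3,5,6]=3  [3,4,5,6]=12
  size 5 → [0,2,3,5,6]=3  [1,2,3,5,6]=3  [2,3,4,5,6]=15
  first=0(r) contributes 18
  first=1(t) contributes 18
  first=4(u) contributes 6
|[w]| = 42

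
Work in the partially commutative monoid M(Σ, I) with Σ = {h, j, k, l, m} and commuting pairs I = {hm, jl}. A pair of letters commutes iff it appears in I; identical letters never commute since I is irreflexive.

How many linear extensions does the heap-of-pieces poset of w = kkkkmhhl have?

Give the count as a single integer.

3

#0=k has no predecessor
#1=k depends on [0:k]
#2=k depends on [1:k]
#3=k depends on [2:k]
#4=m depends on [3:k]
#5=h depends on [3:k]
#6=h depends on [5:h]
#7=l depends on [4:m, 6:h]
sources: [0:k]
N(rest) = Σ N(rest − s) over sources s of rest; N(one piece) = 1:
  size 1 → [7]=1
  size 2 → [4,7]=1  [6,7]=1
  size 3 → [4,6,7]=2  [5,6,7]=1
  size 4 → [4,5,6,7]=3
  size 5 → [3,4,5,6,7]=3
  size 6 → [2,3,4,5,6,7]=3
  first=0(k) contributes 3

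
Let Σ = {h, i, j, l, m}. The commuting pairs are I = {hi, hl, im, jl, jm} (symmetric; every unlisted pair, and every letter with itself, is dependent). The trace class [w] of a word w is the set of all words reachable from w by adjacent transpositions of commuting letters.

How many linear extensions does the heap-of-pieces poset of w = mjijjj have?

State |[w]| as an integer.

6

0(m) covers ∅
1(j) covers ∅
2(i) covers 1:j
3(j) covers 2:i
4(j) covers 3:j
5(j) covers 4:j
floor of heap: 0:m, 1:j
completions by unplaced set U, small U first (add the entries for U minus each lowest piece of U):
  |U|=1: {0}:1  {5}:1
  |U|=2: {0,5}:2  {4,5}:1
  |U|=3: {0,4,5}:3  {3,4,5}:1
  |U|=4: {0,3,4,5}:4  {2,3,4,5}:1
  start at 0(m): 1
  start at 1(j): 5
sum over floor = 6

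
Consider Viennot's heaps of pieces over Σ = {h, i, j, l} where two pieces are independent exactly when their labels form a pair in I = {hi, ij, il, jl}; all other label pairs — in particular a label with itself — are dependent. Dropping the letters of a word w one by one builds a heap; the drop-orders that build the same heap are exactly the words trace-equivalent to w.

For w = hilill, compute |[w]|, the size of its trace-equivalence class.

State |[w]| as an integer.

#0=h has no predecessor
#1=i has no predecessor
#2=l depends on [0:h]
#3=i depends on [1:i]
#4=l depends on [2:l]
#5=l depends on [4:l]
sources: [0:h, 1:i]
N(rest) = Σ N(rest − s) over sources s of rest; N(one piece) = 1:
  size 1 → [3]=1  [5]=1
  size 2 → [1,3]=1  [3,5]=2  [4,5]=1
  size 3 → [1,3,5]=3  [2,4,5]=1  [3,4,5]=3
  size 4 → [0,2,4,5]=1  [1,3,4,5]=6  [2,3,4,5]=4
  first=0(h) contributes 10
  first=1(i) contributes 5
|[w]| = 15

15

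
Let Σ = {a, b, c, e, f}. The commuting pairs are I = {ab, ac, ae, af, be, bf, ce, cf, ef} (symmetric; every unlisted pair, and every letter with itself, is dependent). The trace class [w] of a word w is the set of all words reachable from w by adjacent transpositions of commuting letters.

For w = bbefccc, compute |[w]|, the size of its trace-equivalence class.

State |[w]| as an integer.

piece 0:b — minimal
piece 1:b rests on {0:b}
piece 2:e — minimal
piece 3:f — minimal
piece 4:c rests on {1:b}
piece 5:c rests on {4:c}
piece 6:c rests on {5:c}
minimal pieces: {0:b, 2:e, 3:f}
ways to finish when only these pieces remain (= sum over removing one remaining piece with nothing left below it):
  1 left: {2}→1  {3}→1  {6}→1
  2 left: {2,3}→2  {2,6}→2  {3,6}→2  {5,6}→1
  3 left: {2,3,6}→6  {2,5,6}→3  {3,5,6}→3  {4,5,6}→1
  4 left: {1,4,5,6}→1  {2,3,5,6}→12  {2,4,5,6}→4  {3,4,5,6}→4
  5 left: {0,1,4,5,6}→1  {1,2,4,5,6}→5  {1,3,4,5,6}→5  {2,3,4,5,6}→20
  placing 0:b first → 30 extensions
  placing 2:e first → 6 extensions
  placing 3:f first → 6 extensions
total linear extensions = 42

42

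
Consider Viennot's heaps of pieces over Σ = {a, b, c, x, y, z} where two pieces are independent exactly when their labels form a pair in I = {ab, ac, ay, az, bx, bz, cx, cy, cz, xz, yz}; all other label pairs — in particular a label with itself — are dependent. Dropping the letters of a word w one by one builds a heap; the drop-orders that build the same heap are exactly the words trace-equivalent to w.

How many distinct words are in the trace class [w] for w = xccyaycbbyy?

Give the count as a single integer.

0(x) covers ∅
1(c) covers ∅
2(c) covers 1:c
3(y) covers 0:x
4(a) covers 0:x
5(y) covers 3:y
6(c) covers 2:c
7(b) covers 5:y, 6:c
8(b) covers 7:b
9(y) covers 8:b
10(y) covers 9:y
floor of heap: 0:x, 1:c
completions by unplaced set U, small U first (add the entries for U minus each lowest piece of U):
  |U|=1: {4}:1  {10}:1
  |U|=2: {4,10}:2  {9,10}:1
  |U|=3: {4,9,10}:3  {8,9,10}:1
  |U|=4: {4,8,9,10}:4  {7,8,9,10}:1
  |U|=5: {4,7,8,9,10}:5  {5,7,8,9,10}:1  {6,7,8,9,10}:1
  |U|=6: {2,6,7,8,9,10}:1  {3,5,7,8,9,10}:1  {4,5,7,8,9,10}:6  {4,6,7,8,9,10}:6  {5,6,7,8,9,10}:2
  |U|=7: {1,2,6,7,8,9,10}:1  {2,4,6,7,8,9,10}:7  {2,5,6,7,8,9,10}:3  {3,4,5,7,8,9,10}:7  {3,5,6,7,8,9,10}:3  {4,5,6,7,8,9,10}:14
  |U|=8: {0,3,4,5,7,8,9,10}:7  {1,2,4,6,7,8,9,10}:8  {1,2,5,6,7,8,9,10}:4  {2,3,5,6,7,8,9,10}:6  {2,4,5,6,7,8,9,10}:24  {3,4,5,6,7,8,9,10}:24
  |U|=9: {0,3,4,5,6,7,8,9,10}:31  {1,2,3,5,6,7,8,9,10}:10  {1,2,4,5,6,7,8,9,10}:36  {2,3,4,5,6,7,8,9,10}:54
  start at 0(x): 100
  start at 1(c): 85
sum over floor = 185

185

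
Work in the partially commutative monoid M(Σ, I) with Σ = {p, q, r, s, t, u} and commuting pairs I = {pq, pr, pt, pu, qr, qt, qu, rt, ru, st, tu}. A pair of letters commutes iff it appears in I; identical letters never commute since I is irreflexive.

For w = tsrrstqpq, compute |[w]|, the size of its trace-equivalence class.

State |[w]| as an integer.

108

#0=t has no predecessor
#1=s has no predecessor
#2=r depends on [1:s]
#3=r depends on [2:r]
#4=s depends on [3:r]
#5=t depends on [0:t]
#6=q depends on [4:s]
#7=p depends on [4:s]
#8=q depends on [6:q]
sources: [0:t, 1:s]
N(rest) = Σ N(rest − s) over sources s of rest; N(one piece) = 1:
  size 1 → [5]=1  [7]=1  [8]=1
  size 2 → [0,5]=1  [5,7]=2  [5,8]=2  [6,8]=1  [7,8]=2
  size 3 → [0,5,7]=3  [0,5,8]=3  [5,6,8]=3  [5,7,8]=6  [6,7,8]=3
  size 4 → [0,5,6,8]=6  [0,5,7,8]=12  [4,6,7,8]=3  [5,6,7,8]=12
  size 5 → [0,5,6,7,8]=30  [3,4,6,7,8]=3  [4,5,6,7,8]=15
  size 6 → [0,4,5,6,7,8]=45  [2,3,4,6,7,8]=3  [3,4,5,6,7,8]=18
  size 7 → [0,3,4,5,6,7,8]=63  [1,2,3,4,6,7,8]=3  [2,3,4,5,6,7,8]=21
  first=0(t) contributes 24
  first=1(s) contributes 84
|[w]| = 108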